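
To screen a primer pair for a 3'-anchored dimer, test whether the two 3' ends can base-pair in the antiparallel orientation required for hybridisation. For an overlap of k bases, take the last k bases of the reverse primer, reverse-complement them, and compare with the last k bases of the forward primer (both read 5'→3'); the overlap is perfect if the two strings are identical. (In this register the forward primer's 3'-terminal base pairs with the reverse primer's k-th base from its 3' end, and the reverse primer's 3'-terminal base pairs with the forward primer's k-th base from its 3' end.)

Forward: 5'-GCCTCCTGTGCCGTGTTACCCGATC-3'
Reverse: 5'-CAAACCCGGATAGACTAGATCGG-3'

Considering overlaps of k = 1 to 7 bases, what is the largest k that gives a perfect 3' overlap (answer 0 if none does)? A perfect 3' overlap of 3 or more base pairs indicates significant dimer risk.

Longest perfect overlap: 6 complementary base pairs; significant dimer risk (threshold 3).

Last 7 bases (5'→3') — forward …CCCGATC, reverse …AGATCGG.
Reverse complement of the reverse primer's last 7 bases: CCGATCT; its first k bases are the reverse complement of the reverse primer's last k bases, so a perfect k-base overlap needs the forward primer's last k bases to equal them.
Comparing (forward last k vs required): k=1: C vs C ✓; k=2: TC vs CC ✗; k=3: ATC vs CCG ✗; k=4: GATC vs CCGA ✗; k=5: CGATC vs CCGAT ✗; k=6: CCGATC vs CCGATC ✓; k=7: CCCGATC vs CCGATCT ✗.
Perfect overlaps at k = 1, 6; the largest is 6.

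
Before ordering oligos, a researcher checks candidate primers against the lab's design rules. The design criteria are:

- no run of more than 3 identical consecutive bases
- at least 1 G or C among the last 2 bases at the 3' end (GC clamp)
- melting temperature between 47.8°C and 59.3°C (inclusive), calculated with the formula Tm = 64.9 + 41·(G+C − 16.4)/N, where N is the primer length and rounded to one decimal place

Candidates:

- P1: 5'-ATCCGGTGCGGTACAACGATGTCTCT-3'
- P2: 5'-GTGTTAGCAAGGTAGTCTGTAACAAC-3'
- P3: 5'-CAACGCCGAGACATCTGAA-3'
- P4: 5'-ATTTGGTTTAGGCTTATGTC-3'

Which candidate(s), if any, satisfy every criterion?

P1 (26 nt, A=5 T=7 G=7 C=7): longest run = 2 ✓; 3' end CT has 1 G/C ✓; Tm = 64.9 + 41·(14 − 16.4)/26 = 61.1°C, outside 47.8–59.3°C ✗ — fails.
P2 (26 nt, A=8 T=7 G=7 C=4): longest run = 2 ✓; 3' end AC has 1 G/C ✓; Tm = 64.9 + 41·(11 − 16.4)/26 = 56.4°C ✓ — passes.
P3 (19 nt, A=7 T=2 G=4 C=6): longest run = 2 ✓; 3' end AA has 0 G/C, need ≥1 ✗; Tm = 64.9 + 41·(10 − 16.4)/19 = 51.1°C ✓ — fails.
P4 (20 nt, A=3 T=10 G=5 C=2): longest run = 3 ✓; 3' end TC has 1 G/C ✓; Tm = 64.9 + 41·(7 − 16.4)/20 = 45.6°C, outside 47.8–59.3°C ✗ — fails.

P2 only.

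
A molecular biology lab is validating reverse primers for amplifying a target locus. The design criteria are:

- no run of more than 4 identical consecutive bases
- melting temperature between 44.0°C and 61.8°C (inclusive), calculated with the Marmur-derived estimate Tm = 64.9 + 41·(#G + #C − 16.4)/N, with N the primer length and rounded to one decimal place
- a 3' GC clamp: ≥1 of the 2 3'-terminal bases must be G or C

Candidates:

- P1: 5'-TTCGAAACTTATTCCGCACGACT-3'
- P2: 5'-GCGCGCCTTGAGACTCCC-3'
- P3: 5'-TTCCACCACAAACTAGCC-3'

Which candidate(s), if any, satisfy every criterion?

P1, P2 and P3.

P1 (23 nt, A=6 T=7 G=3 C=7): longest run = 3 ✓; Tm = 64.9 + 41·(10 − 16.4)/23 = 53.5°C ✓; 3' end CT has 1 G/C ✓ — passes.
P2 (18 nt, A=2 T=3 G=5 C=8): longest run = 3 ✓; Tm = 64.9 + 41·(13 − 16.4)/18 = 57.2°C ✓; 3' end CC has 2 G/C ✓ — passes.
P3 (18 nt, A=6 T=3 G=1 C=8): longest run = 3 ✓; Tm = 64.9 + 41·(9 − 16.4)/18 = 48.0°C ✓; 3' end CC has 2 G/C ✓ — passes.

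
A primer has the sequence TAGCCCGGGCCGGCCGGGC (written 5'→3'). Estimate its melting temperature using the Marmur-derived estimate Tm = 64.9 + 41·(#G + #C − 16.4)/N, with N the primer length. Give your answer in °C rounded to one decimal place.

Base counts: A=1, T=1, G=9, C=8; G+C = 17, N = 19.
Tm = 64.9 + 41·(17 − 16.4)/19 = 64.9 + 24.60/19 = 66.2°C.

66.2°C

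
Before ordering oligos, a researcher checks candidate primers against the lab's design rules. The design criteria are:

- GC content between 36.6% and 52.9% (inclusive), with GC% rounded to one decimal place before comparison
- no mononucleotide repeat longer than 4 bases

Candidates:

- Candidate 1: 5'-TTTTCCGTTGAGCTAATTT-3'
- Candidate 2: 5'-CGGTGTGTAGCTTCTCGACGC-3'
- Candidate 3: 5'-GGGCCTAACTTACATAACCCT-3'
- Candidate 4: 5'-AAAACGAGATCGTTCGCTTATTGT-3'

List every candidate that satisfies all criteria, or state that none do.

Candidate 3 and Candidate 4.

Candidate 1 (19 nt, A=3 T=10 G=3 C=3): GC 6/19 = 31.6%, outside 36.6–52.9% ✗; longest run = 4 ✓ — fails.
Candidate 2 (21 nt, A=2 T=6 G=7 C=6): GC 13/21 = 61.9%, outside 36.6–52.9% ✗; longest run = 2 ✓ — fails.
Candidate 3 (21 nt, A=6 T=5 G=3 C=7): GC 10/21 = 47.6% ✓; longest run = 3 ✓ — passes.
Candidate 4 (24 nt, A=7 T=8 G=5 C=4): GC 9/24 = 37.5% ✓; longest run = 4 ✓ — passes.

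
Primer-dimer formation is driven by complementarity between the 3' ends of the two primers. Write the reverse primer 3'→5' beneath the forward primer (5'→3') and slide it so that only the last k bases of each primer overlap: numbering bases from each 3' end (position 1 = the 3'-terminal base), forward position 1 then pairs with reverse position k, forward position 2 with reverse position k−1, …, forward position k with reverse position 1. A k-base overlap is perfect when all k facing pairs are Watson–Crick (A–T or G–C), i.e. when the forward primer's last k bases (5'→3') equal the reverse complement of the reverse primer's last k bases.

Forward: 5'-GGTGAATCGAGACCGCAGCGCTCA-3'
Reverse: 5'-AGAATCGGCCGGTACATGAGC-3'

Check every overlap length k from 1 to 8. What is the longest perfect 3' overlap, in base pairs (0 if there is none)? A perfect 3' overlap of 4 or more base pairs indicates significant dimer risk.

Longest perfect overlap: 5 complementary base pairs; significant dimer risk (threshold 4).

Last 8 bases (5'→3') — forward …AGCGCTCA, reverse …ACATGAGC.
Reverse complement of the reverse primer's last 8 bases: GCTCATGT; its first k bases are the reverse complement of the reverse primer's last k bases, so a perfect k-base overlap needs the forward primer's last k bases to equal them.
Comparing (forward last k vs required): k=1: A vs G ✗; k=2: CA vs GC ✗; k=3: TCA vs GCT ✗; k=4: CTCA vs GCTC ✗; k=5: GCTCA vs GCTCA ✓; k=6: CGCTCA vs GCTCAT ✗; k=7: GCGCTCA vs GCTCATG ✗; k=8: AGCGCTCA vs GCTCATGT ✗.
Only k = 5 is perfect, so the longest perfect 3' overlap is 5.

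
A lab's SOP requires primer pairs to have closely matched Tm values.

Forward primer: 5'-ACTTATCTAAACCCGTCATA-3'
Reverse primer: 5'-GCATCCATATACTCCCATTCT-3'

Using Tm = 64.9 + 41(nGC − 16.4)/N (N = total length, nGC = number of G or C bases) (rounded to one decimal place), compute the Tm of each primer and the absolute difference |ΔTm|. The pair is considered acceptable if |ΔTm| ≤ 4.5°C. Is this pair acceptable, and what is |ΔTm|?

|ΔTm| = 4.9°C; the pair is not acceptable.

Forward: G+C = 7, N = 20 → Tm = 64.9 + 41·(7 − 16.4)/20 = 45.6°C.
Reverse: G+C = 9, N = 21 → Tm = 64.9 + 41·(9 − 16.4)/21 = 50.5°C.
|ΔTm| = |45.6 − 50.5| = 4.9°C, > 4.5°C.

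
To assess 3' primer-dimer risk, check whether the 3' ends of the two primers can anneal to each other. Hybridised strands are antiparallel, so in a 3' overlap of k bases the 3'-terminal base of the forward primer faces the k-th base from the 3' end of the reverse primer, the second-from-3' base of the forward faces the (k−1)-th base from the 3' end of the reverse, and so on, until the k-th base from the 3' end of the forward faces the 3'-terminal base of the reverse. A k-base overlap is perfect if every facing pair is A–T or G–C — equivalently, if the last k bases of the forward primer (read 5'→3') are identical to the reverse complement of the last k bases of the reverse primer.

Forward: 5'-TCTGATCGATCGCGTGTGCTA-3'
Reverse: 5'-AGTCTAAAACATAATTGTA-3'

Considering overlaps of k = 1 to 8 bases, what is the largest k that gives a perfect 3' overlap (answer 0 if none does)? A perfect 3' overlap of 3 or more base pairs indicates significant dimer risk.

Longest perfect overlap: 2 complementary base pairs; below the dimer-risk threshold (threshold 3).

Last 8 bases (5'→3') — forward …GTGTGCTA, reverse …TAATTGTA.
Reverse complement of the reverse primer's last 8 bases: TACAATTA; its first k bases are the reverse complement of the reverse primer's last k bases, so a perfect k-base overlap needs the forward primer's last k bases to equal them.
Comparing (forward last k vs required): k=1: A vs T ✗; k=2: TA vs TA ✓; k=3: CTA vs TAC ✗; k=4: GCTA vs TACA ✗; k=5: TGCTA vs TACAA ✗; k=6: GTGCTA vs TACAAT ✗; k=7: TGTGCTA vs TACAATT ✗; k=8: GTGTGCTA vs TACAATTA ✗.
Only k = 2 is perfect, so the longest perfect 3' overlap is 2.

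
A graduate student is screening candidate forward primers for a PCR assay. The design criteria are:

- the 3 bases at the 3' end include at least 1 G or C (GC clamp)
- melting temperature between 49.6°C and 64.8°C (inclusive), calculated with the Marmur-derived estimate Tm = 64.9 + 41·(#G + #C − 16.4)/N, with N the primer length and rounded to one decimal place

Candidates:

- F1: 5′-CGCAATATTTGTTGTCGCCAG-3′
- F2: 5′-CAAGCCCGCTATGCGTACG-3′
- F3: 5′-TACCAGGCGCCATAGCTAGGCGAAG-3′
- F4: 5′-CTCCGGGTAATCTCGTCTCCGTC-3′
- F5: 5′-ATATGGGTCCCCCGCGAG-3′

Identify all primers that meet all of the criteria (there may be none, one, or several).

F1 (21 nt, A=4 T=7 G=5 C=5): 3' end CAG has 2 G/C ✓; Tm = 64.9 + 41·(10 − 16.4)/21 = 52.4°C ✓ — passes.
F2 (19 nt, A=4 T=3 G=5 C=7): 3' end ACG has 2 G/C ✓; Tm = 64.9 + 41·(12 − 16.4)/19 = 55.4°C ✓ — passes.
F3 (25 nt, A=7 T=3 G=8 C=7): 3' end AAG has 1 G/C ✓; Tm = 64.9 + 41·(15 − 16.4)/25 = 62.6°C ✓ — passes.
F4 (23 nt, A=2 T=7 G=5 C=9): 3' end GTC has 2 G/C ✓; Tm = 64.9 + 41·(14 − 16.4)/23 = 60.6°C ✓ — passes.
F5 (18 nt, A=3 T=3 G=6 C=6): 3' end GAG has 2 G/C ✓; Tm = 64.9 + 41·(12 − 16.4)/18 = 54.9°C ✓ — passes.

F1, F2, F3, F4 and F5.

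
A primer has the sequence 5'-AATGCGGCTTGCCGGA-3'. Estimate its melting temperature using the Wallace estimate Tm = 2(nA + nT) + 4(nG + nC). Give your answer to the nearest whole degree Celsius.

52°C

Base counts: A=3, T=3, G=6, C=4 (length 16).
Tm = 2·(3+3) + 4·(6+4) = 2·6 + 4·10 = 12 + 40 = 52°C.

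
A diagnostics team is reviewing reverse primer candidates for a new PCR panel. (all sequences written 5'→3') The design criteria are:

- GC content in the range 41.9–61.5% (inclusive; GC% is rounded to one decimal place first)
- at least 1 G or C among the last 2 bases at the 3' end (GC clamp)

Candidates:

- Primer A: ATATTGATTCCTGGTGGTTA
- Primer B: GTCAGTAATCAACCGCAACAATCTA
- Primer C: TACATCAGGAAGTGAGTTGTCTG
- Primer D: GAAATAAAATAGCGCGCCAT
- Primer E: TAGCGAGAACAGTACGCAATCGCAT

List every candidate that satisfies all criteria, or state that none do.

Primer A (20 nt, A=4 T=9 G=5 C=2): GC 7/20 = 35.0%, outside 41.9–61.5% ✗; 3' end TA has 0 G/C, need ≥1 ✗ — fails.
Primer B (25 nt, A=10 T=5 G=3 C=7): GC 10/25 = 40.0%, outside 41.9–61.5% ✗; 3' end TA has 0 G/C, need ≥1 ✗ — fails.
Primer C (23 nt, A=6 T=7 G=7 C=3): GC 10/23 = 43.5% ✓; 3' end TG has 1 G/C ✓ — passes.
Primer D (20 nt, A=9 T=3 G=4 C=4): GC 8/20 = 40.0%, outside 41.9–61.5% ✗; 3' end AT has 0 G/C, need ≥1 ✗ — fails.
Primer E (25 nt, A=9 T=4 G=6 C=6): GC 12/25 = 48.0% ✓; 3' end AT has 0 G/C, need ≥1 ✗ — fails.

Primer C only.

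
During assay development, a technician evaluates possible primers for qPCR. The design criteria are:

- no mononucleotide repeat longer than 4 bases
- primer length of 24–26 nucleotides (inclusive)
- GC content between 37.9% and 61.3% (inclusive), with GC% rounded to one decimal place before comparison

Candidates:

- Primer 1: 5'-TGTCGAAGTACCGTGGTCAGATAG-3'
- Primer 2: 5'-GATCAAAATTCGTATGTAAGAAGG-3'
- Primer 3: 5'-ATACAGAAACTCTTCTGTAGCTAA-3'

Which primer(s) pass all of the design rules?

Primer 1 only.

Primer 1 (24 nt, A=6 T=6 G=8 C=4): longest run = 2 ✓; length 24 ✓; GC 12/24 = 50.0% ✓ — passes.
Primer 2 (24 nt, A=10 T=6 G=6 C=2): longest run = 4 ✓; length 24 ✓; GC 8/24 = 33.3%, outside 37.9–61.3% ✗ — fails.
Primer 3 (24 nt, A=9 T=7 G=3 C=5): longest run = 3 ✓; length 24 ✓; GC 8/24 = 33.3%, outside 37.9–61.3% ✗ — fails.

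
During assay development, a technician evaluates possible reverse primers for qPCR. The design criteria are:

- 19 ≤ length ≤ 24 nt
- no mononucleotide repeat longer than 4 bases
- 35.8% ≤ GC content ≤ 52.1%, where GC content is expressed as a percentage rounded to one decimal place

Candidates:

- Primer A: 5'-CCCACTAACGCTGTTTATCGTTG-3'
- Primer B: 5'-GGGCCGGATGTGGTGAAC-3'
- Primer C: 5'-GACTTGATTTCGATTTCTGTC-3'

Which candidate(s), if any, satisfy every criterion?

Primer A (23 nt, A=4 T=8 G=4 C=7): length 23 ✓; longest run = 3 ✓; GC 11/23 = 47.8% ✓ — passes.
Primer B (18 nt, A=3 T=3 G=9 C=3): length 18, outside 19–24 ✗; longest run = 3 ✓; GC 12/18 = 66.7%, outside 35.8–52.1% ✗ — fails.
Primer C (21 nt, A=3 T=10 G=4 C=4): length 21 ✓; longest run = 3 ✓; GC 8/21 = 38.1% ✓ — passes.

Primer A and Primer C.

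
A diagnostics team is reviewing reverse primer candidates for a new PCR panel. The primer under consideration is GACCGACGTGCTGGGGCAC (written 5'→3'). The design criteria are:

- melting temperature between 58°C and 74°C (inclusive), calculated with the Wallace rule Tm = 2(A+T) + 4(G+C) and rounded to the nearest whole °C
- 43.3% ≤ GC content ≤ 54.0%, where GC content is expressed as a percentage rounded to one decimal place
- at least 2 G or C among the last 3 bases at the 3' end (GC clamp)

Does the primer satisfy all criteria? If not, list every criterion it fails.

Base counts: A=3, T=2, G=8, C=6 (length 19).
Tm: Tm = 2·5 + 4·14 = 66°C ✓
GC content: GC 14/19 = 73.7%, outside 43.3–54.0% ✗
GC clamp: 3' end CAC has 2 G/C ✓

Fails: GC content.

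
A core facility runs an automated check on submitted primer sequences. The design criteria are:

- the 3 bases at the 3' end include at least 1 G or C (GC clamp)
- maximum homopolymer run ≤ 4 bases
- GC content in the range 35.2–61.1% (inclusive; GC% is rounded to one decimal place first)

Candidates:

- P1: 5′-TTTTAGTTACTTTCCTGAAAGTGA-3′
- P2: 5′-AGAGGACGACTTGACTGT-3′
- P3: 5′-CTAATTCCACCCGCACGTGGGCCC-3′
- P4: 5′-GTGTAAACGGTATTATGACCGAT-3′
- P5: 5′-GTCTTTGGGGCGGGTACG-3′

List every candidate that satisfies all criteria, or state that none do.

P2 and P4.

P1 (24 nt, A=6 T=11 G=4 C=3): 3' end TGA has 1 G/C ✓; longest run = 4 ✓; GC 7/24 = 29.2%, outside 35.2–61.1% ✗ — fails.
P2 (18 nt, A=5 T=4 G=6 C=3): 3' end TGT has 1 G/C ✓; longest run = 2 ✓; GC 9/18 = 50.0% ✓ — passes.
P3 (24 nt, A=4 T=4 G=5 C=11): 3' end CCC has 3 G/C ✓; longest run = 3 ✓; GC 16/24 = 66.7%, outside 35.2–61.1% ✗ — fails.
P4 (23 nt, A=7 T=7 G=6 C=3): 3' end GAT has 1 G/C ✓; longest run = 3 ✓; GC 9/23 = 39.1% ✓ — passes.
P5 (18 nt, A=1 T=5 G=9 C=3): 3' end ACG has 2 G/C ✓; longest run = 4 ✓; GC 12/18 = 66.7%, outside 35.2–61.1% ✗ — fails.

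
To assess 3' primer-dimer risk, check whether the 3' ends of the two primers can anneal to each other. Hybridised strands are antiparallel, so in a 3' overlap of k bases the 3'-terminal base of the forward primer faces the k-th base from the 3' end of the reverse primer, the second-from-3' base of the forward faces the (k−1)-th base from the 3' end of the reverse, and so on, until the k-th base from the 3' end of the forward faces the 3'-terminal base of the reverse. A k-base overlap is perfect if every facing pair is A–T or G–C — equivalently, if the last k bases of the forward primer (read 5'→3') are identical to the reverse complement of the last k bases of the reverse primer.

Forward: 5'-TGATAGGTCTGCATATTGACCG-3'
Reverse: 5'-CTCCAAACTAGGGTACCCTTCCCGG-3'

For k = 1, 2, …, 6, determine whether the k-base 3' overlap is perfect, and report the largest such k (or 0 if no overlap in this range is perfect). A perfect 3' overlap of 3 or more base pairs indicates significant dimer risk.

Last 6 bases (5'→3') — forward …TGACCG, reverse …TCCCGG.
Reverse complement of the reverse primer's last 6 bases: CCGGGA; its first k bases are the reverse complement of the reverse primer's last k bases, so a perfect k-base overlap needs the forward primer's last k bases to equal them.
Comparing (forward last k vs required): k=1: G vs C ✗; k=2: CG vs CC ✗; k=3: CCG vs CCG ✓; k=4: ACCG vs CCGG ✗; k=5: GACCG vs CCGGG ✗; k=6: TGACCG vs CCGGGA ✗.
Only k = 3 is perfect, so the longest perfect 3' overlap is 3.

Longest perfect overlap: 3 complementary base pairs; significant dimer risk (threshold 3).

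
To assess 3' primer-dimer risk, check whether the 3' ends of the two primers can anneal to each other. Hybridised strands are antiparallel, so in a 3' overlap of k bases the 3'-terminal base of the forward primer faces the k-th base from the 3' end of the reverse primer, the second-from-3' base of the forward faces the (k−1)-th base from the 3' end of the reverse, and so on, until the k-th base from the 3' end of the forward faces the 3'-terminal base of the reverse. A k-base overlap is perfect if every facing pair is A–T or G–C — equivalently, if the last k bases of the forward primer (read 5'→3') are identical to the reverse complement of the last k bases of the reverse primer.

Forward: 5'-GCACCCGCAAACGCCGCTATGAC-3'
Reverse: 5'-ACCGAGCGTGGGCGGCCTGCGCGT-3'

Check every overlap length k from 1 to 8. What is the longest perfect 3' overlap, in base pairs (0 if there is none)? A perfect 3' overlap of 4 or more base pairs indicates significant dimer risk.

Longest perfect overlap: 2 complementary base pairs; below the dimer-risk threshold (threshold 4).

Last 8 bases (5'→3') — forward …GCTATGAC, reverse …CTGCGCGT.
Reverse complement of the reverse primer's last 8 bases: ACGCGCAG; its first k bases are the reverse complement of the reverse primer's last k bases, so a perfect k-base overlap needs the forward primer's last k bases to equal them.
Comparing (forward last k vs required): k=1: C vs A ✗; k=2: AC vs AC ✓; k=3: GAC vs ACG ✗; k=4: TGAC vs ACGC ✗; k=5: ATGAC vs ACGCG ✗; k=6: TATGAC vs ACGCGC ✗; k=7: CTATGAC vs ACGCGCA ✗; k=8: GCTATGAC vs ACGCGCAG ✗.
Only k = 2 is perfect, so the longest perfect 3' overlap is 2.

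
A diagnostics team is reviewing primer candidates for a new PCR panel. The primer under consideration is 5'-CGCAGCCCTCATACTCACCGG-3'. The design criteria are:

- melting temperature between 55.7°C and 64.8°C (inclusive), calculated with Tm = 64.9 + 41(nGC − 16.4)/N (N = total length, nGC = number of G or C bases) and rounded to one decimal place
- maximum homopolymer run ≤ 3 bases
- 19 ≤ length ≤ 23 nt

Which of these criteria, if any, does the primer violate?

Base counts: A=4, T=3, G=4, C=10 (length 21).
Tm: Tm = 64.9 + 41·(14 − 16.4)/21 = 60.2°C ✓
homopolymer run: longest run = 3 ✓
length: length 21 ✓

Meets all criteria.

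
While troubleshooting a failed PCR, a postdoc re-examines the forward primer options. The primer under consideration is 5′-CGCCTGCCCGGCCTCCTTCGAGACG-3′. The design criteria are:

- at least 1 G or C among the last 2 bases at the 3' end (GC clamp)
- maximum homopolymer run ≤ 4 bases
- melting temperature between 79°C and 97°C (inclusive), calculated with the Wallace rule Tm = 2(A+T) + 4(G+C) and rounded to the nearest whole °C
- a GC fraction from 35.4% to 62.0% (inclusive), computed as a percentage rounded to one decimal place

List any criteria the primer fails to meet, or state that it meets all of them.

Base counts: A=2, T=4, G=7, C=12 (length 25).
GC clamp: 3' end CG has 2 G/C ✓
homopolymer run: longest run = 3 ✓
Tm: Tm = 2·6 + 4·19 = 88°C ✓
GC content: GC 19/25 = 76.0%, outside 35.4–62.0% ✗

Fails: GC content.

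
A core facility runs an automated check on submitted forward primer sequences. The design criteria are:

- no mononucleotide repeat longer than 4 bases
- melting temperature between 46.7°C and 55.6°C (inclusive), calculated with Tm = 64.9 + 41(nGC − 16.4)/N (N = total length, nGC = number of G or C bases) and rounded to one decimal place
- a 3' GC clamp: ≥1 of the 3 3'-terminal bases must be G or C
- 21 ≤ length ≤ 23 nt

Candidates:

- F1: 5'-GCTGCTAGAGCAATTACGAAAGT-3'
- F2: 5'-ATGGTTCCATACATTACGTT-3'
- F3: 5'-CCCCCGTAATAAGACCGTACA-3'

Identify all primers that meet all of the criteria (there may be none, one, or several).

F1 (23 nt, A=8 T=5 G=6 C=4): longest run = 3 ✓; Tm = 64.9 + 41·(10 − 16.4)/23 = 53.5°C ✓; 3' end AGT has 1 G/C ✓; length 23 ✓ — passes.
F2 (20 nt, A=5 T=8 G=3 C=4): longest run = 2 ✓; Tm = 64.9 + 41·(7 − 16.4)/20 = 45.6°C, outside 46.7–55.6°C ✗; 3' end GTT has 1 G/C ✓; length 20, outside 21–23 ✗ — fails.
F3 (21 nt, A=7 T=3 G=3 C=8): longest run = 5, exceeds 4 ✗; Tm = 64.9 + 41·(11 − 16.4)/21 = 54.4°C ✓; 3' end ACA has 1 G/C ✓; length 21 ✓ — fails.

F1 only.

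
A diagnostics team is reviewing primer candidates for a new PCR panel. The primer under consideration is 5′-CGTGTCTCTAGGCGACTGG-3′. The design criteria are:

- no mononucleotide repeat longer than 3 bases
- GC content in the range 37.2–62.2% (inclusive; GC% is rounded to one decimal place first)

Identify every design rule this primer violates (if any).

Fails: GC content.

Base counts: A=2, T=5, G=7, C=5 (length 19).
homopolymer run: longest run = 2 ✓
GC content: GC 12/19 = 63.2%, outside 37.2–62.2% ✗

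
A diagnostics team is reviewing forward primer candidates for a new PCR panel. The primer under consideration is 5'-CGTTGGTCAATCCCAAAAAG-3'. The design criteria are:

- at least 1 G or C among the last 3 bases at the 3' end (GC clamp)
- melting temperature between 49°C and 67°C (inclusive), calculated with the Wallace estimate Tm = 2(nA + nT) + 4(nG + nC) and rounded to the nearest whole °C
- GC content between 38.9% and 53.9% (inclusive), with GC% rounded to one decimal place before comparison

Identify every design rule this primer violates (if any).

Meets all criteria.

Base counts: A=7, T=4, G=4, C=5 (length 20).
GC clamp: 3' end AAG has 1 G/C ✓
Tm: Tm = 2·11 + 4·9 = 58°C ✓
GC content: GC 9/20 = 45.0% ✓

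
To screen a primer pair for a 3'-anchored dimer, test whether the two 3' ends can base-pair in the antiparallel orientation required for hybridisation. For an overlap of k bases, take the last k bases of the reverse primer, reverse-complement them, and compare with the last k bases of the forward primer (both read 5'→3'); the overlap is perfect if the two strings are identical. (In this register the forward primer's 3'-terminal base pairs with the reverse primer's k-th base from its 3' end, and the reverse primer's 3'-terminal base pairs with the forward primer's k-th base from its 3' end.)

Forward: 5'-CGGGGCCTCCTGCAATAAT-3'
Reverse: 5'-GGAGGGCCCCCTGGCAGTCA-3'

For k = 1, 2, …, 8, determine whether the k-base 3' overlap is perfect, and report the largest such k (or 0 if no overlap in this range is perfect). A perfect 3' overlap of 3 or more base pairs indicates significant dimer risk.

Last 8 bases (5'→3') — forward …GCAATAAT, reverse …GGCAGTCA.
Reverse complement of the reverse primer's last 8 bases: TGACTGCC; its first k bases are the reverse complement of the reverse primer's last k bases, so a perfect k-base overlap needs the forward primer's last k bases to equal them.
Comparing (forward last k vs required): k=1: T vs T ✓; k=2: AT vs TG ✗; k=3: AAT vs TGA ✗; k=4: TAAT vs TGAC ✗; k=5: ATAAT vs TGACT ✗; k=6: AATAAT vs TGACTG ✗; k=7: CAATAAT vs TGACTGC ✗; k=8: GCAATAAT vs TGACTGCC ✗.
Only k = 1 is perfect, so the longest perfect 3' overlap is 1.

Longest perfect overlap: 1 complementary base pair; below the dimer-risk threshold (threshold 3).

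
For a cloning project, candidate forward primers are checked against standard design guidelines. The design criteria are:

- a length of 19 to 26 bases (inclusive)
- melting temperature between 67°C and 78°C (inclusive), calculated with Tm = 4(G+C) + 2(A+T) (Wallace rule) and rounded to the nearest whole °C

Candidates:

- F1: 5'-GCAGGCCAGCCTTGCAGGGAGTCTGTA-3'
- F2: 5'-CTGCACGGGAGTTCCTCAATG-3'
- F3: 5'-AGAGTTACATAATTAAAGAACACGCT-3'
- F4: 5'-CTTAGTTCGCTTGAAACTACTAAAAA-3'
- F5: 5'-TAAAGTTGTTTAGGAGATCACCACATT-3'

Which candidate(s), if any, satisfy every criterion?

F3 and F4.

F1 (27 nt, A=5 T=5 G=10 C=7): length 27, outside 19–26 ✗; Tm = 2·10 + 4·17 = 88°C, outside 67–78°C ✗ — fails.
F2 (21 nt, A=4 T=5 G=6 C=6): length 21 ✓; Tm = 2·9 + 4·12 = 66°C, outside 67–78°C ✗ — fails.
F3 (26 nt, A=12 T=6 G=4 C=4): length 26 ✓; Tm = 2·18 + 4·8 = 68°C ✓ — passes.
F4 (26 nt, A=10 T=8 G=3 C=5): length 26 ✓; Tm = 2·18 + 4·8 = 68°C ✓ — passes.
F5 (27 nt, A=9 T=9 G=5 C=4): length 27, outside 19–26 ✗; Tm = 2·18 + 4·9 = 72°C ✓ — fails.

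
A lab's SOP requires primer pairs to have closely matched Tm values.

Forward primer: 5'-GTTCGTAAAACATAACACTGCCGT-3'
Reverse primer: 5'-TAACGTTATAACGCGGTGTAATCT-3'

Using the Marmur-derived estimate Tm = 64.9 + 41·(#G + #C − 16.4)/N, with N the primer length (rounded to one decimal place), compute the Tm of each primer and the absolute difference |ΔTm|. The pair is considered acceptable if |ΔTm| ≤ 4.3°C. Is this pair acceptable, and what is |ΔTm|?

|ΔTm| = 1.7°C; the pair is acceptable.

Forward: G+C = 10, N = 24 → Tm = 64.9 + 41·(10 − 16.4)/24 = 54.0°C.
Reverse: G+C = 9, N = 24 → Tm = 64.9 + 41·(9 − 16.4)/24 = 52.3°C.
|ΔTm| = |54.0 − 52.3| = 1.7°C, ≤ 4.3°C.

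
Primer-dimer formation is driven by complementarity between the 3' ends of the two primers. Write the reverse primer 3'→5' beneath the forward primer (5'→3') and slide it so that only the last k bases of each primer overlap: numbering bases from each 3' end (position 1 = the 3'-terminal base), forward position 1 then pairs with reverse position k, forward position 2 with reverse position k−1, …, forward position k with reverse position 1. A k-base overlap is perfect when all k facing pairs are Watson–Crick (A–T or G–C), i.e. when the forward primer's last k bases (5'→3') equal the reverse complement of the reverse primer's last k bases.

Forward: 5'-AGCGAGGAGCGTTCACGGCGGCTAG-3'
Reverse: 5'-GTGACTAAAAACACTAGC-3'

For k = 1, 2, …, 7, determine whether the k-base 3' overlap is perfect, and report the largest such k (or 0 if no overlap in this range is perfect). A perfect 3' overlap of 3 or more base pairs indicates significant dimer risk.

Longest perfect overlap: 5 complementary base pairs; significant dimer risk (threshold 3).

Last 7 bases (5'→3') — forward …CGGCTAG, reverse …CACTAGC.
Reverse complement of the reverse primer's last 7 bases: GCTAGTG; its first k bases are the reverse complement of the reverse primer's last k bases, so a perfect k-base overlap needs the forward primer's last k bases to equal them.
Comparing (forward last k vs required): k=1: G vs G ✓; k=2: AG vs GC ✗; k=3: TAG vs GCT ✗; k=4: CTAG vs GCTA ✗; k=5: GCTAG vs GCTAG ✓; k=6: GGCTAG vs GCTAGT ✗; k=7: CGGCTAG vs GCTAGTG ✗.
Perfect overlaps at k = 1, 5; the largest is 5.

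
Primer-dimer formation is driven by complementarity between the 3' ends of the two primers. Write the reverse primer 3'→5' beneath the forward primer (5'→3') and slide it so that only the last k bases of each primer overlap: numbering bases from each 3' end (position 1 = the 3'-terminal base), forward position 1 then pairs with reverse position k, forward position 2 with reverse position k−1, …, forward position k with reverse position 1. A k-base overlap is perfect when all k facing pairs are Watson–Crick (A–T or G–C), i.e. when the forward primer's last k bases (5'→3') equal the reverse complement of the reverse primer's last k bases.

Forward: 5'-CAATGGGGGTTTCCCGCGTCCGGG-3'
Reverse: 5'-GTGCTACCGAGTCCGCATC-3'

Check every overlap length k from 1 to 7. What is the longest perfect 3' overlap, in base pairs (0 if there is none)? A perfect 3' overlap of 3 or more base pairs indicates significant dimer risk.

Longest perfect overlap: 1 complementary base pair; below the dimer-risk threshold (threshold 3).

Last 7 bases (5'→3') — forward …GTCCGGG, reverse …CCGCATC.
Reverse complement of the reverse primer's last 7 bases: GATGCGG; its first k bases are the reverse complement of the reverse primer's last k bases, so a perfect k-base overlap needs the forward primer's last k bases to equal them.
Comparing (forward last k vs required): k=1: G vs G ✓; k=2: GG vs GA ✗; k=3: GGG vs GAT ✗; k=4: CGGG vs GATG ✗; k=5: CCGGG vs GATGC ✗; k=6: TCCGGG vs GATGCG ✗; k=7: GTCCGGG vs GATGCGG ✗.
Only k = 1 is perfect, so the longest perfect 3' overlap is 1.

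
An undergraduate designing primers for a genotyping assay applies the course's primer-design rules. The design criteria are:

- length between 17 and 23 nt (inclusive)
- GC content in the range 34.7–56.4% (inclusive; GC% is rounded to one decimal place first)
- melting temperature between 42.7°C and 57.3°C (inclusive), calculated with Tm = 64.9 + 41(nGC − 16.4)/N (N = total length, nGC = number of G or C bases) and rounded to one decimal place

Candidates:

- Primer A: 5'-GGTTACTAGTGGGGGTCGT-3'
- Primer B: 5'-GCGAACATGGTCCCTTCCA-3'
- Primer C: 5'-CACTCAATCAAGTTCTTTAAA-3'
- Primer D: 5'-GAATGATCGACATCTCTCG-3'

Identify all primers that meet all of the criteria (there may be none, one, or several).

Primer A (19 nt, A=2 T=6 G=9 C=2): length 19 ✓; GC 11/19 = 57.9%, outside 34.7–56.4% ✗; Tm = 64.9 + 41·(11 − 16.4)/19 = 53.2°C ✓ — fails.
Primer B (19 nt, A=4 T=4 G=4 C=7): length 19 ✓; GC 11/19 = 57.9%, outside 34.7–56.4% ✗; Tm = 64.9 + 41·(11 − 16.4)/19 = 53.2°C ✓ — fails.
Primer C (21 nt, A=8 T=7 G=1 C=5): length 21 ✓; GC 6/21 = 28.6%, outside 34.7–56.4% ✗; Tm = 64.9 + 41·(6 − 16.4)/21 = 44.6°C ✓ — fails.
Primer D (19 nt, A=5 T=5 G=4 C=5): length 19 ✓; GC 9/19 = 47.4% ✓; Tm = 64.9 + 41·(9 − 16.4)/19 = 48.9°C ✓ — passes.

Primer D only.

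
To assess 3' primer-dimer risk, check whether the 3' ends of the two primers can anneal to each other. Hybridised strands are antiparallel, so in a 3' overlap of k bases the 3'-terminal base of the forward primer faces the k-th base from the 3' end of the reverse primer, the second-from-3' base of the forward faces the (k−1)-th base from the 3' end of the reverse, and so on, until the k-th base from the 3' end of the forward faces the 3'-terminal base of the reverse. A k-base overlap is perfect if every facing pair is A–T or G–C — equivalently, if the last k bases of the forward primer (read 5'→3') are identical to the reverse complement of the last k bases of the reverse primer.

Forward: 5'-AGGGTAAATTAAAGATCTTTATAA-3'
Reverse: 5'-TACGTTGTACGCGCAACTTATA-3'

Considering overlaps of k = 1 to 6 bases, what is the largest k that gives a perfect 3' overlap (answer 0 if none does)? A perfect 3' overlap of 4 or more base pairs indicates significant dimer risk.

Longest perfect overlap: 5 complementary base pairs; significant dimer risk (threshold 4).

Last 6 bases (5'→3') — forward …TTATAA, reverse …CTTATA.
Reverse complement of the reverse primer's last 6 bases: TATAAG; its first k bases are the reverse complement of the reverse primer's last k bases, so a perfect k-base overlap needs the forward primer's last k bases to equal them.
Comparing (forward last k vs required): k=1: A vs T ✗; k=2: AA vs TA ✗; k=3: TAA vs TAT ✗; k=4: ATAA vs TATA ✗; k=5: TATAA vs TATAA ✓; k=6: TTATAA vs TATAAG ✗.
Only k = 5 is perfect, so the longest perfect 3' overlap is 5.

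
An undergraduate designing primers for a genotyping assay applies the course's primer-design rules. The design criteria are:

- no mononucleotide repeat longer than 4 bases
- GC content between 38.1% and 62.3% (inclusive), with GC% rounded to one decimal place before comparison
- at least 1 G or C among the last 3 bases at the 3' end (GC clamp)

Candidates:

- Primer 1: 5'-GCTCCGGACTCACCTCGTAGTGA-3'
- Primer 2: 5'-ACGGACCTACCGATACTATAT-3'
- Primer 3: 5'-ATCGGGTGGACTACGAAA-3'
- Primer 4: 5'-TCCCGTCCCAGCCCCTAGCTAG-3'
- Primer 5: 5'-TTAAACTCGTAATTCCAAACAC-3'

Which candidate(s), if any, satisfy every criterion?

Primer 1 (23 nt, A=4 T=5 G=6 C=8): longest run = 2 ✓; GC 14/23 = 60.9% ✓; 3' end TGA has 1 G/C ✓ — passes.
Primer 2 (21 nt, A=7 T=5 G=3 C=6): longest run = 2 ✓; GC 9/21 = 42.9% ✓; 3' end TAT has 0 G/C, need ≥1 ✗ — fails.
Primer 3 (18 nt, A=6 T=3 G=6 C=3): longest run = 3 ✓; GC 9/18 = 50.0% ✓; 3' end AAA has 0 G/C, need ≥1 ✗ — fails.
Primer 4 (22 nt, A=3 T=4 G=4 C=11): longest run = 4 ✓; GC 15/22 = 68.2%, outside 38.1–62.3% ✗; 3' end TAG has 1 G/C ✓ — fails.
Primer 5 (22 nt, A=9 T=6 G=1 C=6): longest run = 3 ✓; GC 7/22 = 31.8%, outside 38.1–62.3% ✗; 3' end CAC has 2 G/C ✓ — fails.

Primer 1 only.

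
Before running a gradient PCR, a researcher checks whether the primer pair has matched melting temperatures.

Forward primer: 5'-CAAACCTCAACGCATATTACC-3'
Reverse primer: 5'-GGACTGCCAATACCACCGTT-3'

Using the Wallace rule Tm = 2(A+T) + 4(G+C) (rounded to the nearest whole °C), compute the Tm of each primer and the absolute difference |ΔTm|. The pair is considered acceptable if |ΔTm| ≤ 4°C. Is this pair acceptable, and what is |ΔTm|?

|ΔTm| = 2°C; the pair is acceptable.

Forward: A=8 T=4 G=1 C=8 → Tm = 2·12 + 4·9 = 60°C.
Reverse: A=5 T=4 G=4 C=7 → Tm = 2·9 + 4·11 = 62°C.
|ΔTm| = |60 − 62| = 2°C, ≤ 4°C.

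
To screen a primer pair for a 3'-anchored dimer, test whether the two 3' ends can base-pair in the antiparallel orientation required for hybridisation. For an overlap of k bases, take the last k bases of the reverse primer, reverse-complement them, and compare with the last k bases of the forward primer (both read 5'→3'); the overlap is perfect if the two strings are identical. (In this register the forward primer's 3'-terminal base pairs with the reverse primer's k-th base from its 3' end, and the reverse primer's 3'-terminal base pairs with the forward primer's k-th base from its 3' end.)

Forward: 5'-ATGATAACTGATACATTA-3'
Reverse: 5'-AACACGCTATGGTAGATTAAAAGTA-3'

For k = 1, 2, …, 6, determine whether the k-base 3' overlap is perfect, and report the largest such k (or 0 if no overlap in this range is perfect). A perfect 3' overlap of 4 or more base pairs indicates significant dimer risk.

Longest perfect overlap: 2 complementary base pairs; below the dimer-risk threshold (threshold 4).

Last 6 bases (5'→3') — forward …ACATTA, reverse …AAAGTA.
Reverse complement of the reverse primer's last 6 bases: TACTTT; its first k bases are the reverse complement of the reverse primer's last k bases, so a perfect k-base overlap needs the forward primer's last k bases to equal them.
Comparing (forward last k vs required): k=1: A vs T ✗; k=2: TA vs TA ✓; k=3: TTA vs TAC ✗; k=4: ATTA vs TACT ✗; k=5: CATTA vs TACTT ✗; k=6: ACATTA vs TACTTT ✗.
Only k = 2 is perfect, so the longest perfect 3' overlap is 2.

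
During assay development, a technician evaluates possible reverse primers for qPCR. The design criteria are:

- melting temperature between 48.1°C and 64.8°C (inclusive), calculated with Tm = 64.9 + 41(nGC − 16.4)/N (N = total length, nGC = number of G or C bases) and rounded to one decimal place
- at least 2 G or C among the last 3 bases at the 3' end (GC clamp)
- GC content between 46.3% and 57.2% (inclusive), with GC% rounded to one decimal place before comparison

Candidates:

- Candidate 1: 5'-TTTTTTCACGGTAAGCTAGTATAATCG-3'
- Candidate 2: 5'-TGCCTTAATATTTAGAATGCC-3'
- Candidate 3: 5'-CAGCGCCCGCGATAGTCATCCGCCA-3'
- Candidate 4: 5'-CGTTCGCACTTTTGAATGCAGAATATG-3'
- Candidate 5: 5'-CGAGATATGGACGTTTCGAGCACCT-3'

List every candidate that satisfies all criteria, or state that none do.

Candidate 1 (27 nt, A=7 T=11 G=5 C=4): Tm = 64.9 + 41·(9 − 16.4)/27 = 53.7°C ✓; 3' end TCG has 2 G/C ✓; GC 9/27 = 33.3%, outside 46.3–57.2% ✗ — fails.
Candidate 2 (21 nt, A=6 T=8 G=3 C=4): Tm = 64.9 + 41·(7 − 16.4)/21 = 46.5°C, outside 48.1–64.8°C ✗; 3' end GCC has 3 G/C ✓; GC 7/21 = 33.3%, outside 46.3–57.2% ✗ — fails.
Candidate 3 (25 nt, A=5 T=3 G=6 C=11): Tm = 64.9 + 41·(17 − 16.4)/25 = 65.9°C, outside 48.1–64.8°C ✗; 3' end CCA has 2 G/C ✓; GC 17/25 = 68.0%, outside 46.3–57.2% ✗ — fails.
Candidate 4 (27 nt, A=7 T=9 G=6 C=5): Tm = 64.9 + 41·(11 − 16.4)/27 = 56.7°C ✓; 3' end ATG has 1 G/C, need ≥2 ✗; GC 11/27 = 40.7%, outside 46.3–57.2% ✗ — fails.
Candidate 5 (25 nt, A=6 T=6 G=7 C=6): Tm = 64.9 + 41·(13 − 16.4)/25 = 59.3°C ✓; 3' end CCT has 2 G/C ✓; GC 13/25 = 52.0% ✓ — passes.

Candidate 5 only.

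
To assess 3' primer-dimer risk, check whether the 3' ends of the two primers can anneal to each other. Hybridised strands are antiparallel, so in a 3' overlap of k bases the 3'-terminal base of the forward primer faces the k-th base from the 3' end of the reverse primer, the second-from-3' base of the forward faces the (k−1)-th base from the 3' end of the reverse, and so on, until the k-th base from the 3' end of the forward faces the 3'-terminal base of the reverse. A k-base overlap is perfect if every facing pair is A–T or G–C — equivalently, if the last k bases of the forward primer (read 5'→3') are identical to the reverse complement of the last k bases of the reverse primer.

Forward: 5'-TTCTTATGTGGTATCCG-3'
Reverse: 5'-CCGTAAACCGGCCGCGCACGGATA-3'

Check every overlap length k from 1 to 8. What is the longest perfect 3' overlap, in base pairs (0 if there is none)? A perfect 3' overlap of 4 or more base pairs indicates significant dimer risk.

Last 8 bases (5'→3') — forward …GGTATCCG, reverse …CACGGATA.
Reverse complement of the reverse primer's last 8 bases: TATCCGTG; its first k bases are the reverse complement of the reverse primer's last k bases, so a perfect k-base overlap needs the forward primer's last k bases to equal them.
Comparing (forward last k vs required): k=1: G vs T ✗; k=2: CG vs TA ✗; k=3: CCG vs TAT ✗; k=4: TCCG vs TATC ✗; k=5: ATCCG vs TATCC ✗; k=6: TATCCG vs TATCCG ✓; k=7: GTATCCG vs TATCCGT ✗; k=8: GGTATCCG vs TATCCGTG ✗.
Only k = 6 is perfect, so the longest perfect 3' overlap is 6.

Longest perfect overlap: 6 complementary base pairs; significant dimer risk (threshold 4).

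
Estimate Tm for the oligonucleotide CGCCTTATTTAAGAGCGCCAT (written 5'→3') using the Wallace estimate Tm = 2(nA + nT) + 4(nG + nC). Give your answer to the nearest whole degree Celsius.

62°C

Base counts: A=5, T=6, G=4, C=6 (length 21).
Tm = 2·(5+6) + 4·(4+6) = 2·11 + 4·10 = 22 + 40 = 62°C.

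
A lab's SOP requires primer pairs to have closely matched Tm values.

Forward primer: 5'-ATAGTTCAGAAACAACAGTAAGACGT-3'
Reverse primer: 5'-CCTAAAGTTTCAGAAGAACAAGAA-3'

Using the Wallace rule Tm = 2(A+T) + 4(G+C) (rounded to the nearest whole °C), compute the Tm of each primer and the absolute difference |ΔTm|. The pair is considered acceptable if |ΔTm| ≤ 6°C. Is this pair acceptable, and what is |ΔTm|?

|ΔTm| = 6°C; the pair is acceptable.

Forward: A=12 T=5 G=5 C=4 → Tm = 2·17 + 4·9 = 70°C.
Reverse: A=12 T=4 G=4 C=4 → Tm = 2·16 + 4·8 = 64°C.
|ΔTm| = |70 − 64| = 6°C, ≤ 6°C.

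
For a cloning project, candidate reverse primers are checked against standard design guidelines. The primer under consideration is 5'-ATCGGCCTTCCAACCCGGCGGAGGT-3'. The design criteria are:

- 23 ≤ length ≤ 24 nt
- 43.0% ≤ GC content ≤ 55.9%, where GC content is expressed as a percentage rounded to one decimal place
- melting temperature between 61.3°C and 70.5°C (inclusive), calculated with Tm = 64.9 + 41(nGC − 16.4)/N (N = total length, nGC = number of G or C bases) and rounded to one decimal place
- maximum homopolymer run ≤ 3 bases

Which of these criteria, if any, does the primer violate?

Fails: length, GC content.

Base counts: A=4, T=4, G=8, C=9 (length 25).
length: length 25, outside 23–24 ✗
GC content: GC 17/25 = 68.0%, outside 43.0–55.9% ✗
Tm: Tm = 64.9 + 41·(17 − 16.4)/25 = 65.9°C ✓
homopolymer run: longest run = 3 ✓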